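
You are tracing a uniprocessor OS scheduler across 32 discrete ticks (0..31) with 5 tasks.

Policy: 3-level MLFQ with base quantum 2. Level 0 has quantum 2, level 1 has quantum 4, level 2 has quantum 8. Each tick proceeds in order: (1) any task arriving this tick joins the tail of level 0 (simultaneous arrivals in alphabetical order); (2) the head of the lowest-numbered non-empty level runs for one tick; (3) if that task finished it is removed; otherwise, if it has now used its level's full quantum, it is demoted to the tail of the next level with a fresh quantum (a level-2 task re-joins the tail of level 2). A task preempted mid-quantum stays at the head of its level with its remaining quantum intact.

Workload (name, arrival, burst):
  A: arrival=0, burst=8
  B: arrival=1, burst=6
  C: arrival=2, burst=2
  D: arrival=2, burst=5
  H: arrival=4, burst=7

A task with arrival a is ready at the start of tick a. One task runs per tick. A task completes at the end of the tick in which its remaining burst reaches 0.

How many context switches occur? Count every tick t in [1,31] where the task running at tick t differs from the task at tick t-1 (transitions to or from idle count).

t=0: L0/L1/L2 = A/-/- → run A
t=1: L0/L1/L2 = AB/-/- → run A
t=2: L0/L1/L2 = BCD/A/- → run B
t=3: L0/L1/L2 = BCD/A/- → run B
t=4: L0/L1/L2 = CDH/AB/- → run C
t=5: L0/L1/L2 = CDH/AB/- → run C
t=6: L0/L1/L2 = DH/AB/- → run D
t=7: L0/L1/L2 = DH/AB/- → run D
t=8: L0/L1/L2 = H/ABD/- → run H
t=9: L0/L1/L2 = H/ABD/- → run H
t=10: L0/L1/L2 = -/ABDH/- → run A
t=11: L0/L1/L2 = -/ABDH/- → run A
t=12: L0/L1/L2 = -/ABDH/- → run A
t=13: L0/L1/L2 = -/ABDH/- → run A
t=14: L0/L1/L2 = -/BDH/A → run B
t=15: L0/L1/L2 = -/BDH/A → run B
t=16: L0/L1/L2 = -/BDH/A → run B
t=17: L0/L1/L2 = -/BDH/A → run B
t=18: L0/L1/L2 = -/DH/A → run D
t=19: L0/L1/L2 = -/DH/A → run D
t=20: L0/L1/L2 = -/DH/A → run D
t=21: L0/L1/L2 = -/H/A → run H
t=22: L0/L1/L2 = -/H/A → run H
t=23: L0/L1/L2 = -/H/A → run H
t=24: L0/L1/L2 = -/H/A → run H
t=25: L0/L1/L2 = -/-/AH → run A
t=26: L0/L1/L2 = -/-/AH → run A
t=27: L0/L1/L2 = -/-/H → run H
t=28: (idle)
t=29: (idle)
t=30: (idle)
t=31: (idle)

context switches = 11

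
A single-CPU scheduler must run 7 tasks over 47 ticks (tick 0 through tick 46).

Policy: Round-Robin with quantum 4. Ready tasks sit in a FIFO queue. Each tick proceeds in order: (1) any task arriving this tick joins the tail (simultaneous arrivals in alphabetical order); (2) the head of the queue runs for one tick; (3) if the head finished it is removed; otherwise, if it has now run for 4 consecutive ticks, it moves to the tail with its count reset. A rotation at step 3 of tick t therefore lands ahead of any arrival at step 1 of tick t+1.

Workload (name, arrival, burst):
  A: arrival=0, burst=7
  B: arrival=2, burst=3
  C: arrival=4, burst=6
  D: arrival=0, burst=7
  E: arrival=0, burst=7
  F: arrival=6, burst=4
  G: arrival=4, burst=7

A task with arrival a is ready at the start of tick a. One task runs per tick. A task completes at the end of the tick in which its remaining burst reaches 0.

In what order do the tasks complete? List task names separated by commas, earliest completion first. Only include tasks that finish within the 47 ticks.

completion order = B, A, F, D, E, C, G

t=0: queue=[A,D,E] q_used=0 → run A
t=1: queue=[A,D,E] q_used=1 → run A
t=2: queue=[A,D,E,B] q_used=2 → run A
t=3: queue=[A,D,E,B] q_used=3 → run A
t=4: queue=[D,E,B,A,C,G] q_used=0 → run D
t=5: queue=[D,E,B,A,C,G] q_used=1 → run D
t=6: queue=[D,E,B,A,C,G,F] q_used=2 → run D
t=7: queue=[D,E,B,A,C,G,F] q_used=3 → run D
t=8: queue=[E,B,A,C,G,F,D] q_used=0 → run E
t=9: queue=[E,B,A,C,G,F,D] q_used=1 → run E
t=10: queue=[E,B,A,C,G,F,D] q_used=2 → run E
t=11: queue=[E,B,A,C,G,F,D] q_used=3 → run E
t=12: queue=[B,A,C,G,F,D,E] q_used=0 → run B
t=13: queue=[B,A,C,G,F,D,E] q_used=1 → run B
t=14: queue=[B,A,C,G,F,D,E] q_used=2 → run B
t=15: queue=[A,C,G,F,D,E] q_used=0 → run A
t=16: queue=[A,C,G,F,D,E] q_used=1 → run A
t=17: queue=[A,C,G,F,D,E] q_used=2 → run A
t=18: queue=[C,G,F,D,E] q_used=0 → run C
t=19: queue=[C,G,F,D,E] q_used=1 → run C
t=20: queue=[C,G,F,D,E] q_used=2 → run C
t=21: queue=[C,G,F,D,E] q_used=3 → run C
t=22: queue=[G,F,D,E,C] q_used=0 → run G
t=23: queue=[G,F,D,E,C] q_used=1 → run G
t=24: queue=[G,F,D,E,C] q_used=2 → run G
t=25: queue=[G,F,D,E,C] q_used=3 → run G
t=26: queue=[F,D,E,C,G] q_used=0 → run F
t=27: queue=[F,D,E,C,G] q_used=1 → run F
t=28: queue=[F,D,E,C,G] q_used=2 → run F
t=29: queue=[F,D,E,C,G] q_used=3 → run F
t=30: queue=[D,E,C,G] q_used=0 → run D
t=31: queue=[D,E,C,G] q_used=1 → run D
t=32: queue=[D,E,C,G] q_used=2 → run D
t=33: queue=[E,C,G] q_used=0 → run E
t=34: queue=[E,C,G] q_used=1 → run E
t=35: queue=[E,C,G] q_used=2 → run E
t=36: queue=[C,G] q_used=0 → run C
t=37: queue=[C,G] q_used=1 → run C
t=38: queue=[G] q_used=0 → run G
t=39: queue=[G] q_used=1 → run G
t=40: queue=[G] q_used=2 → run G
t=41: (idle)
t=42: (idle)
t=43: (idle)
t=44: (idle)
t=45: (idle)
t=46: (idle)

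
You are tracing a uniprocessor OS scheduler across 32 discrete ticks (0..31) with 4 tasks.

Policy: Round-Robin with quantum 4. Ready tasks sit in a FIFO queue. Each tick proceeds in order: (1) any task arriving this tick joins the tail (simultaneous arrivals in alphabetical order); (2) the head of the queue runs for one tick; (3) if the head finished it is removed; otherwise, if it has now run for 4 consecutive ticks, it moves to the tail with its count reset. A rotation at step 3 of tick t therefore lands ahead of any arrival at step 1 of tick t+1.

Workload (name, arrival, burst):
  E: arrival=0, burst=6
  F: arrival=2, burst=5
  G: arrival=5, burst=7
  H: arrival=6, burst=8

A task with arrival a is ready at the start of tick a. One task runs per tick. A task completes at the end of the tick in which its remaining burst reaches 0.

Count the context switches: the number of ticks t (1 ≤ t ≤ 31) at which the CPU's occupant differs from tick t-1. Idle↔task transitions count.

context switches = 8

t=0: queue=[E] q_used=0 → run E
t=1: queue=[E] q_used=1 → run E
t=2: queue=[E,F] q_used=2 → run E
t=3: queue=[E,F] q_used=3 → run E
t=4: queue=[F,E] q_used=0 → run F
t=5: queue=[F,E,G] q_used=1 → run F
t=6: queue=[F,E,G,H] q_used=2 → run F
t=7: queue=[F,E,G,H] q_used=3 → run F
t=8: queue=[E,G,H,F] q_used=0 → run E
t=9: queue=[E,G,H,F] q_used=1 → run E
t=10: queue=[G,H,F] q_used=0 → run G
t=11: queue=[G,H,F] q_used=1 → run G
t=12: queue=[G,H,F] q_used=2 → run G
t=13: queue=[G,H,F] q_used=3 → run G
t=14: queue=[H,F,G] q_used=0 → run H
t=15: queue=[H,F,G] q_used=1 → run H
t=16: queue=[H,F,G] q_used=2 → run H
t=17: queue=[H,F,G] q_used=3 → run H
t=18: queue=[F,G,H] q_used=0 → run F
t=19: queue=[G,H] q_used=0 → run G
t=20: queue=[G,H] q_used=1 → run G
t=21: queue=[G,H] q_used=2 → run G
t=22: queue=[H] q_used=0 → run H
t=23: queue=[H] q_used=1 → run H
t=24: queue=[H] q_used=2 → run H
t=25: queue=[H] q_used=3 → run H
t=26: (idle)
t=27: (idle)
t=28: (idle)
t=29: (idle)
t=30: (idle)
t=31: (idle)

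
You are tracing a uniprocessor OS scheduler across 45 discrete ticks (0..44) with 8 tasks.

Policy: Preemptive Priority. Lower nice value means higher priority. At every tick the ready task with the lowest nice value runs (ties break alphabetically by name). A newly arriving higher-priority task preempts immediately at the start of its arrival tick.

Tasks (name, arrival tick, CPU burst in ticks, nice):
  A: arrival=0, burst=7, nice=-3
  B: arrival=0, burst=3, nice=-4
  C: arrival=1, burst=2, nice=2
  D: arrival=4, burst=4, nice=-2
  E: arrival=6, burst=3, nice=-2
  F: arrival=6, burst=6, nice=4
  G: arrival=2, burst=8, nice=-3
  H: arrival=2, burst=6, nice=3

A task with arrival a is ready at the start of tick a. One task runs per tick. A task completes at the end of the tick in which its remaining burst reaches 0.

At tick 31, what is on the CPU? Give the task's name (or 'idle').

t=0: ready={A,B} → run B
t=1: ready={A,B,C} → run B
t=2: ready={A,B,C,G,H} → run B
t=3: ready={A,C,G,H} → run A
t=4: ready={A,C,D,G,H} → run A
t=5: ready={A,C,D,G,H} → run A
t=6: ready={A,C,D,E,F,G,H} → run A
t=7: ready={A,C,D,E,F,G,H} → run A
t=8: ready={A,C,D,E,F,G,H} → run A
t=9: ready={A,C,D,E,F,G,H} → run A
t=10: ready={C,D,E,F,G,H} → run G
t=11: ready={C,D,E,F,G,H} → run G
t=12: ready={C,D,E,F,G,H} → run G
t=13: ready={C,D,E,F,G,H} → run G
t=14: ready={C,D,E,F,G,H} → run G
t=15: ready={C,D,E,F,G,H} → run G
t=16: ready={C,D,E,F,G,H} → run G
t=17: ready={C,D,E,F,G,H} → run G
t=18: ready={C,D,E,F,H} → run D
t=19: ready={C,D,E,F,H} → run D
t=20: ready={C,D,E,F,H} → run D
t=21: ready={C,D,E,F,H} → run D
t=22: ready={C,E,F,H} → run E
t=23: ready={C,E,F,H} → run E
t=24: ready={C,E,F,H} → run E
t=25: ready={C,F,H} → run C
t=26: ready={C,F,H} → run C
t=27: ready={F,H} → run H
t=28: ready={F,H} → run H
t=29: ready={F,H} → run H
t=30: ready={F,H} → run H
t=31: ready={F,H} → run H
t=32: ready={F,H} → run H
t=33: ready={F} → run F
t=34: ready={F} → run F
t=35: ready={F} → run F
t=36: ready={F} → run F
t=37: ready={F} → run F
t=38: ready={F} → run F
t=39: (idle)
t=40: (idle)
t=41: (idle)
t=42: (idle)
t=43: (idle)
t=44: (idle)

running at tick 31 = H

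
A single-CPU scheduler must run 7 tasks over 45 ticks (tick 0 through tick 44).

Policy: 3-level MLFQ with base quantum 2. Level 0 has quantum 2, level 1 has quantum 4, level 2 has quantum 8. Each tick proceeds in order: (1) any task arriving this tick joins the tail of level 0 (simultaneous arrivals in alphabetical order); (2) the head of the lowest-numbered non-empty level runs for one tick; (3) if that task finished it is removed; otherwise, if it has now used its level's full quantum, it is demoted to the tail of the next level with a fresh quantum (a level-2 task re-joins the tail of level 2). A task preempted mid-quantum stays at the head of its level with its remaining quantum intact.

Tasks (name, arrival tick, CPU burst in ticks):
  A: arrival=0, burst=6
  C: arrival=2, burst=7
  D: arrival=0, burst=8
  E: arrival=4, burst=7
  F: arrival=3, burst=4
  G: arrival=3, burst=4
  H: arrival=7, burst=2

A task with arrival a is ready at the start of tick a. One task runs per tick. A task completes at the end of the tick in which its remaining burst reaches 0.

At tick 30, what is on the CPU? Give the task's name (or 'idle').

t=0: L0/L1/L2 = AD/-/- → run A
t=1: L0/L1/L2 = AD/-/- → run A
t=2: L0/L1/L2 = DC/A/- → run D
t=3: L0/L1/L2 = DCFG/A/- → run D
t=4: L0/L1/L2 = CFGE/AD/- → run C
t=5: L0/L1/L2 = CFGE/AD/- → run C
t=6: L0/L1/L2 = FGE/ADC/- → run F
t=7: L0/L1/L2 = FGEH/ADC/- → run F
t=8: L0/L1/L2 = GEH/ADCF/- → run G
t=9: L0/L1/L2 = GEH/ADCF/- → run G
t=10: L0/L1/L2 = EH/ADCFG/- → run E
t=11: L0/L1/L2 = EH/ADCFG/- → run E
t=12: L0/L1/L2 = H/ADCFGE/- → run H
t=13: L0/L1/L2 = H/ADCFGE/- → run H
t=14: L0/L1/L2 = -/ADCFGE/- → run A
t=15: L0/L1/L2 = -/ADCFGE/- → run A
t=16: L0/L1/L2 = -/ADCFGE/- → run A
t=17: L0/L1/L2 = -/ADCFGE/- → run A
t=18: L0/L1/L2 = -/DCFGE/- → run D
t=19: L0/L1/L2 = -/DCFGE/- → run D
t=20: L0/L1/L2 = -/DCFGE/- → run D
t=21: L0/L1/L2 = -/DCFGE/- → run D
t=22: L0/L1/L2 = -/CFGE/D → run C
t=23: L0/L1/L2 = -/CFGE/D → run C
t=24: L0/L1/L2 = -/CFGE/D → run C
t=25: L0/L1/L2 = -/CFGE/D → run C
t=26: L0/L1/L2 = -/FGE/DC → run F
t=27: L0/L1/L2 = -/FGE/DC → run F
t=28: L0/L1/L2 = -/GE/DC → run G
t=29: L0/L1/L2 = -/GE/DC → run G
t=30: L0/L1/L2 = -/E/DC → run E
t=31: L0/L1/L2 = -/E/DC → run E
t=32: L0/L1/L2 = -/E/DC → run E
t=33: L0/L1/L2 = -/E/DC → run E
t=34: L0/L1/L2 = -/-/DCE → run D
t=35: L0/L1/L2 = -/-/DCE → run D
t=36: L0/L1/L2 = -/-/CE → run C
t=37: L0/L1/L2 = -/-/E → run E
t=38: (idle)
t=39: (idle)
t=40: (idle)
t=41: (idle)
t=42: (idle)
t=43: (idle)
t=44: (idle)

running at tick 30 = E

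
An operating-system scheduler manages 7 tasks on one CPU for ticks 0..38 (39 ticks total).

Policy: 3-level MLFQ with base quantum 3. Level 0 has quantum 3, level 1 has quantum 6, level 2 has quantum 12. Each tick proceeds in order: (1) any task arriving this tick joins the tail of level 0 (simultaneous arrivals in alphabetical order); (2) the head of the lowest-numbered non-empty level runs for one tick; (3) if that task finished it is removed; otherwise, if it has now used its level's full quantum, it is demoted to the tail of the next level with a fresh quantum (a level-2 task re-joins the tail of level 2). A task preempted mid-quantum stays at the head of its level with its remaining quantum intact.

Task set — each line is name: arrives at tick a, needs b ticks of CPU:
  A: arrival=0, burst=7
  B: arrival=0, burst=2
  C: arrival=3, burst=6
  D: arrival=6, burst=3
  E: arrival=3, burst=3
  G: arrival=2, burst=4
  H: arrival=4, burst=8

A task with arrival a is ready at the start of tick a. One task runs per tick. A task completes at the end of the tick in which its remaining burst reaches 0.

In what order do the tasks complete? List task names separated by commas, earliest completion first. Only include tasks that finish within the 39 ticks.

t=0: L0/L1/L2 = AB/-/- → run A
t=1: L0/L1/L2 = AB/-/- → run A
t=2: L0/L1/L2 = ABG/-/- → run A
t=3: L0/L1/L2 = BGCE/A/- → run B
t=4: L0/L1/L2 = BGCEH/A/- → run B
t=5: L0/L1/L2 = GCEH/A/- → run G
t=6: L0/L1/L2 = GCEHD/A/- → run G
t=7: L0/L1/L2 = GCEHD/A/- → run G
t=8: L0/L1/L2 = CEHD/AG/- → run C
t=9: L0/L1/L2 = CEHD/AG/- → run C
t=10: L0/L1/L2 = CEHD/AG/- → run C
t=11: L0/L1/L2 = EHD/AGC/- → run E
t=12: L0/L1/L2 = EHD/AGC/- → run E
t=13: L0/L1/L2 = EHD/AGC/- → run E
t=14: L0/L1/L2 = HD/AGC/- → run H
t=15: L0/L1/L2 = HD/AGC/- → run H
t=16: L0/L1/L2 = HD/AGC/- → run H
t=17: L0/L1/L2 = D/AGCH/- → run D
t=18: L0/L1/L2 = D/AGCH/- → run D
t=19: L0/L1/L2 = D/AGCH/- → run D
t=20: L0/L1/L2 = -/AGCH/- → run A
t=21: L0/L1/L2 = -/AGCH/- → run A
t=22: L0/L1/L2 = -/AGCH/- → run A
t=23: L0/L1/L2 = -/AGCH/- → run A
t=24: L0/L1/L2 = -/GCH/- → run G
t=25: L0/L1/L2 = -/CH/- → run C
t=26: L0/L1/L2 = -/CH/- → run C
t=27: L0/L1/L2 = -/CH/- → run C
t=28: L0/L1/L2 = -/H/- → run H
t=29: L0/L1/L2 = -/H/- → run H
t=30: L0/L1/L2 = -/H/- → run H
t=31: L0/L1/L2 = -/H/- → run H
t=32: L0/L1/L2 = -/H/- → run H
t=33: (idle)
t=34: (idle)
t=35: (idle)
t=36: (idle)
t=37: (idle)
t=38: (idle)

completion order = B, E, D, A, G, C, H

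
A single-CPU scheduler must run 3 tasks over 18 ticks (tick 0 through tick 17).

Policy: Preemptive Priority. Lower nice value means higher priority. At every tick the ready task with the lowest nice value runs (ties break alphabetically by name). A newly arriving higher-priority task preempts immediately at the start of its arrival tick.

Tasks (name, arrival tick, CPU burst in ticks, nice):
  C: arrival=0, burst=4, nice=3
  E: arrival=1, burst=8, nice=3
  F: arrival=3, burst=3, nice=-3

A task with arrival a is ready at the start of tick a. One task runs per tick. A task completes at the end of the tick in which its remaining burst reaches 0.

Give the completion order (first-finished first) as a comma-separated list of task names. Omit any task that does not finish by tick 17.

t=0: ready={C} → run C
t=1: ready={C,E} → run C
t=2: ready={C,E} → run C
t=3: ready={C,E,F} → run F
t=4: ready={C,E,F} → run F
t=5: ready={C,E,F} → run F
t=6: ready={C,E} → run C
t=7: ready={E} → run E
t=8: ready={E} → run E
t=9: ready={E} → run E
t=10: ready={E} → run E
t=11: ready={E} → run E
t=12: ready={E} → run E
t=13: ready={E} → run E
t=14: ready={E} → run E
t=15: (idle)
t=16: (idle)
t=17: (idle)

completion order = F, C, E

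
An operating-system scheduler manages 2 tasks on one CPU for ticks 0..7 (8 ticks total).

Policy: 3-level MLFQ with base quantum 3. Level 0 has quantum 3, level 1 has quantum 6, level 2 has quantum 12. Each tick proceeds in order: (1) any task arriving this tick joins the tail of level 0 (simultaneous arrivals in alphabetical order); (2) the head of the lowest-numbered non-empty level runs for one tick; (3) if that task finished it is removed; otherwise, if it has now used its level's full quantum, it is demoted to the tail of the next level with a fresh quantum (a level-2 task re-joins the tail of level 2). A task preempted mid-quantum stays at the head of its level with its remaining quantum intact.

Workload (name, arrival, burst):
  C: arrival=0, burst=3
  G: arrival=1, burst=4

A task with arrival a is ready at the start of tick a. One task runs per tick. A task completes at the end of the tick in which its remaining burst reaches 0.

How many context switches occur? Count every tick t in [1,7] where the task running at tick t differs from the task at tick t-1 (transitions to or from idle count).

t=0: L0/L1/L2 = C/-/- → run C
t=1: L0/L1/L2 = CG/-/- → run C
t=2: L0/L1/L2 = CG/-/- → run C
t=3: L0/L1/L2 = G/-/- → run G
t=4: L0/L1/L2 = G/-/- → run G
t=5: L0/L1/L2 = G/-/- → run G
t=6: L0/L1/L2 = -/G/- → run G
t=7: (idle)

context switches = 2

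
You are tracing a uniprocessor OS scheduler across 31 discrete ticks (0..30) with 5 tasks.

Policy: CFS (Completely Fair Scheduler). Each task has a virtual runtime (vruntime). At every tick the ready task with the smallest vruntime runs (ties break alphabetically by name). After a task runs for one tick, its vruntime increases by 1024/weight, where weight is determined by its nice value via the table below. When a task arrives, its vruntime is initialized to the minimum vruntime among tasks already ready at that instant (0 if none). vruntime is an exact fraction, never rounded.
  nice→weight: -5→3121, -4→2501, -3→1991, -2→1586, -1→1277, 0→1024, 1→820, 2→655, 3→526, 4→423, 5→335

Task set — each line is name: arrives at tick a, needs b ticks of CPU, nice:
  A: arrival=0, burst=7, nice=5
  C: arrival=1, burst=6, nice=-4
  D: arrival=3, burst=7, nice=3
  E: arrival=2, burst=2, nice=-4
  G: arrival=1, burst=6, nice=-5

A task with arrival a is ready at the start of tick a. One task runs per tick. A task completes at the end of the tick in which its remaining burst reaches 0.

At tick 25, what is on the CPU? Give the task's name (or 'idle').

t=0: vr[A=0] → run A
t=1: vr[A=1024/335 C=1024/335 G=1024/335] → run A
t=2: vr[A=2048/335 C=1024/335 E=1024/335 G=1024/335] → run C
t=3: vr[A=2048/335 C=2904064/837835 D=1024/335 E=1024/335 G=1024/335] → run D
t=4: vr[A=2048/335 C=2904064/837835 D=440832/88105 E=1024/335 G=1024/335] → run E
t=5: vr[A=2048/335 C=2904064/837835 D=440832/88105 E=2904064/837835 G=1024/335] → run G
t=6: vr[A=2048/335 C=2904064/837835 D=440832/88105 E=2904064/837835 G=3538944/1045535] → run G
t=7: vr[A=2048/335 C=2904064/837835 D=440832/88105 E=2904064/837835 G=3881984/1045535] → run C
t=8: vr[A=2048/335 C=3247104/837835 D=440832/88105 E=2904064/837835 G=3881984/1045535] → run E
t=9: vr[A=2048/335 C=3247104/837835 D=440832/88105 G=3881984/1045535] → run G
t=10: vr[A=2048/335 C=3247104/837835 D=440832/88105 G=4225024/1045535] → run C
t=11: vr[A=2048/335 C=3590144/837835 D=440832/88105 G=4225024/1045535] → run G
t=12: vr[A=2048/335 C=3590144/837835 D=440832/88105 G=4568064/1045535] → run C
t=13: vr[A=2048/335 C=3933184/837835 D=440832/88105 G=4568064/1045535] → run G
t=14: vr[A=2048/335 C=3933184/837835 D=440832/88105 G=4911104/1045535] → run C
t=15: vr[A=2048/335 C=4276224/837835 D=440832/88105 G=4911104/1045535] → run G
t=16: vr[A=2048/335 C=4276224/837835 D=440832/88105] → run D
t=17: vr[A=2048/335 C=4276224/837835 D=612352/88105] → run C
t=18: vr[A=2048/335 D=612352/88105] → run A
t=19: vr[A=3072/335 D=612352/88105] → run D
t=20: vr[A=3072/335 D=783872/88105] → run D
t=21: vr[A=3072/335 D=955392/88105] → run A
t=22: vr[A=4096/335 D=955392/88105] → run D
t=23: vr[A=4096/335 D=1126912/88105] → run A
t=24: vr[A=1024/67 D=1126912/88105] → run D
t=25: vr[A=1024/67 D=1298432/88105] → run D
t=26: vr[A=1024/67] → run A
t=27: vr[A=6144/335] → run A
t=28: (idle)
t=29: (idle)
t=30: (idle)

running at tick 25 = D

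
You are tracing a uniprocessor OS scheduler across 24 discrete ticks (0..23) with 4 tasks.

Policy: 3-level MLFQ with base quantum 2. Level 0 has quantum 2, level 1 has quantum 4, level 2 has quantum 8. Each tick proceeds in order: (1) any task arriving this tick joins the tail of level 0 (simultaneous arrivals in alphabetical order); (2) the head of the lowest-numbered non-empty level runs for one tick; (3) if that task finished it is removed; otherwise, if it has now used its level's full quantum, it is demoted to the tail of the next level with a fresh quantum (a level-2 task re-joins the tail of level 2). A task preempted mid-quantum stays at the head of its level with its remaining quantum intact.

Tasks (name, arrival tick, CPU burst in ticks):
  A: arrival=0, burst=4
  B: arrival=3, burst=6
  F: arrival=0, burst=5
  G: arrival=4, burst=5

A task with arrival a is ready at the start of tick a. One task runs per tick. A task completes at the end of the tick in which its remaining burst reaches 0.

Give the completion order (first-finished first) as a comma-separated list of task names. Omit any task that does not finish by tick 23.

completion order = A, F, B, G

t=0: L0/L1/L2 = AF/-/- → run A
t=1: L0/L1/L2 = AF/-/- → run A
t=2: L0/L1/L2 = F/A/- → run F
t=3: L0/L1/L2 = FB/A/- → run F
t=4: L0/L1/L2 = BG/AF/- → run B
t=5: L0/L1/L2 = BG/AF/- → run B
t=6: L0/L1/L2 = G/AFB/- → run G
t=7: L0/L1/L2 = G/AFB/- → run G
t=8: L0/L1/L2 = -/AFBG/- → run A
t=9: L0/L1/L2 = -/AFBG/- → run A
t=10: L0/L1/L2 = -/FBG/- → run F
t=11: L0/L1/L2 = -/FBG/- → run F
t=12: L0/L1/L2 = -/FBG/- → run F
t=13: L0/L1/L2 = -/BG/- → run B
t=14: L0/L1/L2 = -/BG/- → run B
t=15: L0/L1/L2 = -/BG/- → run B
t=16: L0/L1/L2 = -/BG/- → run B
t=17: L0/L1/L2 = -/G/- → run G
t=18: L0/L1/L2 = -/G/- → run G
t=19: L0/L1/L2 = -/G/- → run G
t=20: (idle)
t=21: (idle)
t=22: (idle)
t=23: (idle)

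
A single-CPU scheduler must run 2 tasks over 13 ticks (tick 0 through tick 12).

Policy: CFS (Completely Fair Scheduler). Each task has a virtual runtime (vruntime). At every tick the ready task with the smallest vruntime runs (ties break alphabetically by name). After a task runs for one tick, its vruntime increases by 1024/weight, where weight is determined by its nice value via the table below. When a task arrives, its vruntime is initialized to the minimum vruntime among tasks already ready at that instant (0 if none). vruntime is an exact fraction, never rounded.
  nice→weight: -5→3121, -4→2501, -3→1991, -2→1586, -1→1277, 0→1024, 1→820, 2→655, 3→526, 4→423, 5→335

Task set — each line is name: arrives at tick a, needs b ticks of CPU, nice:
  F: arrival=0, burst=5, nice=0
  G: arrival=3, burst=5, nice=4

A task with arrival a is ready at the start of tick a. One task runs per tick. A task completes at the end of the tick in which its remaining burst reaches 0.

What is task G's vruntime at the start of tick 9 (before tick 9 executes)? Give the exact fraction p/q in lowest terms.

t=0: vr[F=0] → run F
t=1: vr[F=1] → run F
t=2: vr[F=2] → run F
t=3: vr[F=3 G=3] → run F
t=4: vr[F=4 G=3] → run G
t=5: vr[F=4 G=2293/423] → run F
t=6: vr[G=2293/423] → run G
t=7: vr[G=3317/423] → run G
t=8: vr[G=1447/141] → run G
t=9: vr[G=5365/423] → run G
t=10: (idle)
t=11: (idle)
t=12: (idle)

vruntime(G, start of tick 9) = 5365/423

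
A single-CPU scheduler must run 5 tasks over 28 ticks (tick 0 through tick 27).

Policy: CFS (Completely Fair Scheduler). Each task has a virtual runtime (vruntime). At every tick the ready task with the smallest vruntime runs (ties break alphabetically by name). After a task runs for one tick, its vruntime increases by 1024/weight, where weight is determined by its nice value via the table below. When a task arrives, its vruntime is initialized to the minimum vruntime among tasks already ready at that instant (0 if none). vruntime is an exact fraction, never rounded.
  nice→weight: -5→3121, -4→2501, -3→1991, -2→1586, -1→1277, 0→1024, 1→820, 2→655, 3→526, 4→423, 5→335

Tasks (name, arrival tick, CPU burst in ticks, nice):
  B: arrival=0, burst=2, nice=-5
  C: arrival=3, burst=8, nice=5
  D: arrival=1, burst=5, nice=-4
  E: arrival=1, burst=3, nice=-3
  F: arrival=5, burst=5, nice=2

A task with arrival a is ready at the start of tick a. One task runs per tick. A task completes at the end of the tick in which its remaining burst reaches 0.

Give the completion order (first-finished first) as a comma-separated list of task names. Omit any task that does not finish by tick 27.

t=0: vr[B=0] → run B
t=1: vr[B=1024/3121 D=1024/3121 E=1024/3121] → run B
t=2: vr[D=1024/3121 E=1024/3121] → run D
t=3: vr[C=1024/3121 D=5756928/7805621 E=1024/3121] → run C
t=4: vr[C=3538944/1045535 D=5756928/7805621 E=1024/3121] → run E
t=5: vr[C=3538944/1045535 D=5756928/7805621 E=5234688/6213911 F=5756928/7805621] → run D
t=6: vr[C=3538944/1045535 D=8952832/7805621 E=5234688/6213911 F=5756928/7805621] → run F
t=7: vr[C=3538944/1045535 D=8952832/7805621 E=5234688/6213911 F=11763743744/5112681755] → run E
t=8: vr[C=3538944/1045535 D=8952832/7805621 E=8430592/6213911 F=11763743744/5112681755] → run D
t=9: vr[C=3538944/1045535 D=12148736/7805621 E=8430592/6213911 F=11763743744/5112681755] → run E
t=10: vr[C=3538944/1045535 D=12148736/7805621 F=11763743744/5112681755] → run D
t=11: vr[C=3538944/1045535 D=15344640/7805621 F=11763743744/5112681755] → run D
t=12: vr[C=3538944/1045535 F=11763743744/5112681755] → run F
t=13: vr[C=3538944/1045535 F=19756699648/5112681755] → run C
t=14: vr[C=6734848/1045535 F=19756699648/5112681755] → run F
t=15: vr[C=6734848/1045535 F=27749655552/5112681755] → run F
t=16: vr[C=6734848/1045535 F=35742611456/5112681755] → run C
t=17: vr[C=9930752/1045535 F=35742611456/5112681755] → run F
t=18: vr[C=9930752/1045535] → run C
t=19: vr[C=13126656/1045535] → run C
t=20: vr[C=3264512/209107] → run C
t=21: vr[C=19518464/1045535] → run C
t=22: vr[C=22714368/1045535] → run C
t=23: (idle)
t=24: (idle)
t=25: (idle)
t=26: (idle)
t=27: (idle)

completion order = B, E, D, F, C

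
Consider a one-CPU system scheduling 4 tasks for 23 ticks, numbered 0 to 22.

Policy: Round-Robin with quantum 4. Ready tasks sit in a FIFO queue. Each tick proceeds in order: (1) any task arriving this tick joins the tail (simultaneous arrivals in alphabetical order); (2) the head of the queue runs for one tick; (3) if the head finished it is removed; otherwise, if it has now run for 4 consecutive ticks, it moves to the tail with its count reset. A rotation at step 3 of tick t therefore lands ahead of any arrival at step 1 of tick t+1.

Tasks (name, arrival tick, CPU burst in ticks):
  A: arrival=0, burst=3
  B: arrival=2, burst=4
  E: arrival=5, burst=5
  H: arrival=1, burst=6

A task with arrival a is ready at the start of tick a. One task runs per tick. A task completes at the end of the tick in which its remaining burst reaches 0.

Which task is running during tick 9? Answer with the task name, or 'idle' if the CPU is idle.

t=0: queue=[A] q_used=0 → run A
t=1: queue=[A,H] q_used=1 → run A
t=2: queue=[A,H,B] q_used=2 → run A
t=3: queue=[H,B] q_used=0 → run H
t=4: queue=[H,B] q_used=1 → run H
t=5: queue=[H,B,E] q_used=2 → run H
t=6: queue=[H,B,E] q_used=3 → run H
t=7: queue=[B,E,H] q_used=0 → run B
t=8: queue=[B,E,H] q_used=1 → run B
t=9: queue=[B,E,H] q_used=2 → run B
t=10: queue=[B,E,H] q_used=3 → run B
t=11: queue=[E,H] q_used=0 → run E
t=12: queue=[E,H] q_used=1 → run E
t=13: queue=[E,H] q_used=2 → run E
t=14: queue=[E,H] q_used=3 → run E
t=15: queue=[H,E] q_used=0 → run H
t=16: queue=[H,E] q_used=1 → run H
t=17: queue=[E] q_used=0 → run E
t=18: (idle)
t=19: (idle)
t=20: (idle)
t=21: (idle)
t=22: (idle)

running at tick 9 = B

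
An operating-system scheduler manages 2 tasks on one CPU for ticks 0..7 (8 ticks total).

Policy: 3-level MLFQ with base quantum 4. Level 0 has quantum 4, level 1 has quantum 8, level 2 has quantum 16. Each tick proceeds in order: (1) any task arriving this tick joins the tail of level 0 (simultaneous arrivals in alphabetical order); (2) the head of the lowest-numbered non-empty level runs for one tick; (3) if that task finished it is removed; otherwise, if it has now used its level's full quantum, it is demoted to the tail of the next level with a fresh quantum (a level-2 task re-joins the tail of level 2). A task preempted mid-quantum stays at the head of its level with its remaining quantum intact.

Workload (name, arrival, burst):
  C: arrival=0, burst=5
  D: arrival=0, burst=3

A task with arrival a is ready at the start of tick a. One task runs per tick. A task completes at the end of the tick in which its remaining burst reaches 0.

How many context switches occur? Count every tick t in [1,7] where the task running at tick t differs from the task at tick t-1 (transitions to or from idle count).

t=0: L0/L1/L2 = CD/-/- → run C
t=1: L0/L1/L2 = CD/-/- → run C
t=2: L0/L1/L2 = CD/-/- → run C
t=3: L0/L1/L2 = CD/-/- → run C
t=4: L0/L1/L2 = D/C/- → run D
t=5: L0/L1/L2 = D/C/- → run D
t=6: L0/L1/L2 = D/C/- → run D
t=7: L0/L1/L2 = -/C/- → run C

context switches = 2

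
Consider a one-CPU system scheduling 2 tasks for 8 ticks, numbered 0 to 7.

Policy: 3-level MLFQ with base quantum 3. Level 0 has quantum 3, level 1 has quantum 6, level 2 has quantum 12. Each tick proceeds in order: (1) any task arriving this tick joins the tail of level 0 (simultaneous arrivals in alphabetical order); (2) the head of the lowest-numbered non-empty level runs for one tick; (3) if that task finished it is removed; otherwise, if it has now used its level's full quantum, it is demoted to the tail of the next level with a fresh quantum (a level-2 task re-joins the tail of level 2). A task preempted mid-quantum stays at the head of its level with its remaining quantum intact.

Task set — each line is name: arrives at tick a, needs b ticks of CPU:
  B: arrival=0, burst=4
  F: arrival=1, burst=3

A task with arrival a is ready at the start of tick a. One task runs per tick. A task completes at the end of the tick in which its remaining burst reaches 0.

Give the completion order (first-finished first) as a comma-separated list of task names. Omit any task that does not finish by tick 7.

completion order = F, B

t=0: L0/L1/L2 = B/-/- → run B
t=1: L0/L1/L2 = BF/-/- → run B
t=2: L0/L1/L2 = BF/-/- → run B
t=3: L0/L1/L2 = F/B/- → run F
t=4: L0/L1/L2 = F/B/- → run F
t=5: L0/L1/L2 = F/B/- → run F
t=6: L0/L1/L2 = -/B/- → run B
t=7: (idle)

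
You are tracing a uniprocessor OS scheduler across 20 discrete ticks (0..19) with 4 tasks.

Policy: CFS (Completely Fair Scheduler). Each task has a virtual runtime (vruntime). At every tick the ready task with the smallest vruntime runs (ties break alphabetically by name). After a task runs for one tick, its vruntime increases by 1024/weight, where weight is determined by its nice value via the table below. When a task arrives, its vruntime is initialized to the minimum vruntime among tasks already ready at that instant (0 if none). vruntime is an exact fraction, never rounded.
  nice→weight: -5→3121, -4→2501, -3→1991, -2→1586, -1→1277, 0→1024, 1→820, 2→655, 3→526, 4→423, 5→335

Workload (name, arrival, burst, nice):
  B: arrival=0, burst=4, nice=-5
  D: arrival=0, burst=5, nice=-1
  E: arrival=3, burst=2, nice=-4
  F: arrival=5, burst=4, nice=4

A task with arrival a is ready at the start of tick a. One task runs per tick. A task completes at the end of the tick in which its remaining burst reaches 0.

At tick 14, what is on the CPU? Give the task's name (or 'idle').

t=0: vr[B=0 D=0] → run B
t=1: vr[B=1024/3121 D=0] → run D
t=2: vr[B=1024/3121 D=1024/1277] → run B
t=3: vr[B=2048/3121 D=1024/1277 E=2048/3121] → run B
t=4: vr[B=3072/3121 D=1024/1277 E=2048/3121] → run E
t=5: vr[B=3072/3121 D=1024/1277 E=8317952/7805621 F=1024/1277] → run D
t=6: vr[B=3072/3121 D=2048/1277 E=8317952/7805621 F=1024/1277] → run F
t=7: vr[B=3072/3121 D=2048/1277 E=8317952/7805621 F=1740800/540171] → run B
t=8: vr[D=2048/1277 E=8317952/7805621 F=1740800/540171] → run E
t=9: vr[D=2048/1277 F=1740800/540171] → run D
t=10: vr[D=3072/1277 F=1740800/540171] → run D
t=11: vr[D=4096/1277 F=1740800/540171] → run D
t=12: vr[F=1740800/540171] → run F
t=13: vr[F=3048448/540171] → run F
t=14: vr[F=1452032/180057] → run F
t=15: (idle)
t=16: (idle)
t=17: (idle)
t=18: (idle)
t=19: (idle)

running at tick 14 = F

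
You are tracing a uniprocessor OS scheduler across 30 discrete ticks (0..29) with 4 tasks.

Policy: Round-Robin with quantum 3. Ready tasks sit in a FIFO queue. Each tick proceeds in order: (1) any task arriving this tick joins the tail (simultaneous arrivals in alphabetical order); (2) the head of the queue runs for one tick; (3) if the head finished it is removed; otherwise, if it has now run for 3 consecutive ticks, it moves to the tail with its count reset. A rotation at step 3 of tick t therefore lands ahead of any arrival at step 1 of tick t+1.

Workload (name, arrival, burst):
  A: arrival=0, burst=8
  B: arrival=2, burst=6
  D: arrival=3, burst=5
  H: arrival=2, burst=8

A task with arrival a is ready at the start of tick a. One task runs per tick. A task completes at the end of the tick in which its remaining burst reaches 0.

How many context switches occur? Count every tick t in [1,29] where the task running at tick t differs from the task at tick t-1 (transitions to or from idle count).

context switches = 10

t=0: queue=[A] q_used=0 → run A
t=1: queue=[A] q_used=1 → run A
t=2: queue=[A,B,H] q_used=2 → run A
t=3: queue=[B,H,A,D] q_used=0 → run B
t=4: queue=[B,H,A,D] q_used=1 → run B
t=5: queue=[B,H,A,D] q_used=2 → run B
t=6: queue=[H,A,D,B] q_used=0 → run H
t=7: queue=[H,A,D,B] q_used=1 → run H
t=8: queue=[H,A,D,B] q_used=2 → run H
t=9: queue=[A,D,B,H] q_used=0 → run A
t=10: queue=[A,D,B,H] q_used=1 → run A
t=11: queue=[A,D,B,H] q_used=2 → run A
t=12: queue=[D,B,H,A] q_used=0 → run D
t=13: queue=[D,B,H,A] q_used=1 → run D
t=14: queue=[D,B,H,A] q_used=2 → run D
t=15: queue=[B,H,A,D] q_used=0 → run B
t=16: queue=[B,H,A,D] q_used=1 → run B
t=17: queue=[B,H,A,D] q_used=2 → run B
t=18: queue=[H,A,D] q_used=0 → run H
t=19: queue=[H,A,D] q_used=1 → run H
t=20: queue=[H,A,D] q_used=2 → run H
t=21: queue=[A,D,H] q_used=0 → run A
t=22: queue=[A,D,H] q_used=1 → run A
t=23: queue=[D,H] q_used=0 → run D
t=24: queue=[D,H] q_used=1 → run D
t=25: queue=[H] q_used=0 → run H
t=26: queue=[H] q_used=1 → run H
t=27: (idle)
t=28: (idle)
t=29: (idle)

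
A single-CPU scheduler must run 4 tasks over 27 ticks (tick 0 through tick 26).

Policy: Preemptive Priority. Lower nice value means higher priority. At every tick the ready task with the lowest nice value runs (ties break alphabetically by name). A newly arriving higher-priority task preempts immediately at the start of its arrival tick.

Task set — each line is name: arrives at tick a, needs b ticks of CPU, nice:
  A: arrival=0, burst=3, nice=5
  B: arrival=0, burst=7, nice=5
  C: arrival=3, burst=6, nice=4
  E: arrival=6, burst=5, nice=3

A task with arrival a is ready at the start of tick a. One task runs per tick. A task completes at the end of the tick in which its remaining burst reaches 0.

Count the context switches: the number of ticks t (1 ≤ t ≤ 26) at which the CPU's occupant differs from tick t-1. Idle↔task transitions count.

context switches = 5

t=0: ready={A,B} → run A
t=1: ready={A,B} → run A
t=2: ready={A,B} → run A
t=3: ready={B,C} → run C
t=4: ready={B,C} → run C
t=5: ready={B,C} → run C
t=6: ready={B,C,E} → run E
t=7: ready={B,C,E} → run E
t=8: ready={B,C,E} → run E
t=9: ready={B,C,E} → run E
t=10: ready={B,C,E} → run E
t=11: ready={B,C} → run C
t=12: ready={B,C} → run C
t=13: ready={B,C} → run C
t=14: ready={B} → run B
t=15: ready={B} → run B
t=16: ready={B} → run B
t=17: ready={B} → run B
t=18: ready={B} → run B
t=19: ready={B} → run B
t=20: ready={B} → run B
t=21: (idle)
t=22: (idle)
t=23: (idle)
t=24: (idle)
t=25: (idle)
t=26: (idle)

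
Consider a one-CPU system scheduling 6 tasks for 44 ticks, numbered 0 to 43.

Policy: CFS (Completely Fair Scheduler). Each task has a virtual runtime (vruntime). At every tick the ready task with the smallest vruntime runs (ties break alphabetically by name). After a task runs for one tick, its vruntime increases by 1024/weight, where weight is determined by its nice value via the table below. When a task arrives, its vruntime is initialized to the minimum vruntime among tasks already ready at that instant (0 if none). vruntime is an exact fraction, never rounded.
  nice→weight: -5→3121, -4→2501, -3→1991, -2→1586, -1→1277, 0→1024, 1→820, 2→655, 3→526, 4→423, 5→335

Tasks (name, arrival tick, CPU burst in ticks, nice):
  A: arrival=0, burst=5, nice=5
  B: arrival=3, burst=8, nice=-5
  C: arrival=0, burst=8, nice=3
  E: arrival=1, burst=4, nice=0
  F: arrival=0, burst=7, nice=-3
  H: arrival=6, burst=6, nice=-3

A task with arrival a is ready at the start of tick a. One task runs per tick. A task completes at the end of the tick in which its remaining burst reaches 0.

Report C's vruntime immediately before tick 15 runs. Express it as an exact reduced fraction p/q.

t=0: vr[A=0 C=0 F=0] → run A
t=1: vr[A=1024/335 C=0 E=0 F=0] → run C
t=2: vr[A=1024/335 C=512/263 E=0 F=0] → run E
t=3: vr[A=1024/335 B=0 C=512/263 E=1 F=0] → run B
t=4: vr[A=1024/335 B=1024/3121 C=512/263 E=1 F=0] → run F
t=5: vr[A=1024/335 B=1024/3121 C=512/263 E=1 F=1024/1991] → run B
t=6: vr[A=1024/335 B=2048/3121 C=512/263 E=1 F=1024/1991 H=1024/1991] → run F
t=7: vr[A=1024/335 B=2048/3121 C=512/263 E=1 F=2048/1991 H=1024/1991] → run H
t=8: vr[A=1024/335 B=2048/3121 C=512/263 E=1 F=2048/1991 H=2048/1991] → run B
t=9: vr[A=1024/335 B=3072/3121 C=512/263 E=1 F=2048/1991 H=2048/1991] → run B
t=10: vr[A=1024/335 B=4096/3121 C=512/263 E=1 F=2048/1991 H=2048/1991] → run E
t=11: vr[A=1024/335 B=4096/3121 C=512/263 E=2 F=2048/1991 H=2048/1991] → run F
t=12: vr[A=1024/335 B=4096/3121 C=512/263 E=2 F=3072/1991 H=2048/1991] → run H
t=13: vr[A=1024/335 B=4096/3121 C=512/263 E=2 F=3072/1991 H=3072/1991] → run B
t=14: vr[A=1024/335 B=5120/3121 C=512/263 E=2 F=3072/1991 H=3072/1991] → run F
t=15: vr[A=1024/335 B=5120/3121 C=512/263 E=2 F=4096/1991 H=3072/1991] → run H
t=16: vr[A=1024/335 B=5120/3121 C=512/263 E=2 F=4096/1991 H=4096/1991] → run B
t=17: vr[A=1024/335 B=6144/3121 C=512/263 E=2 F=4096/1991 H=4096/1991] → run C
t=18: vr[A=1024/335 B=6144/3121 C=1024/263 E=2 F=4096/1991 H=4096/1991] → run B
t=19: vr[A=1024/335 B=7168/3121 C=1024/263 E=2 F=4096/1991 H=4096/1991] → run E
t=20: vr[A=1024/335 B=7168/3121 C=1024/263 E=3 F=4096/1991 H=4096/1991] → run F
t=21: vr[A=1024/335 B=7168/3121 C=1024/263 E=3 F=5120/1991 H=4096/1991] → run H
t=22: vr[A=1024/335 B=7168/3121 C=1024/263 E=3 F=5120/1991 H=5120/1991] → run B
t=23: vr[A=1024/335 C=1024/263 E=3 F=5120/1991 H=5120/1991] → run F
t=24: vr[A=1024/335 C=1024/263 E=3 F=6144/1991 H=5120/1991] → run H
t=25: vr[A=1024/335 C=1024/263 E=3 F=6144/1991 H=6144/1991] → run E
t=26: vr[A=1024/335 C=1024/263 F=6144/1991 H=6144/1991] → run A
t=27: vr[A=2048/335 C=1024/263 F=6144/1991 H=6144/1991] → run F
t=28: vr[A=2048/335 C=1024/263 H=6144/1991] → run H
t=29: vr[A=2048/335 C=1024/263] → run C
t=30: vr[A=2048/335 C=1536/263] → run C
t=31: vr[A=2048/335 C=2048/263] → run A
t=32: vr[A=3072/335 C=2048/263] → run C
t=33: vr[A=3072/335 C=2560/263] → run A
t=34: vr[A=4096/335 C=2560/263] → run C
t=35: vr[A=4096/335 C=3072/263] → run C
t=36: vr[A=4096/335 C=3584/263] → run A
t=37: vr[C=3584/263] → run C
t=38: (idle)
t=39: (idle)
t=40: (idle)
t=41: (idle)
t=42: (idle)
t=43: (idle)

vruntime(C, start of tick 15) = 512/263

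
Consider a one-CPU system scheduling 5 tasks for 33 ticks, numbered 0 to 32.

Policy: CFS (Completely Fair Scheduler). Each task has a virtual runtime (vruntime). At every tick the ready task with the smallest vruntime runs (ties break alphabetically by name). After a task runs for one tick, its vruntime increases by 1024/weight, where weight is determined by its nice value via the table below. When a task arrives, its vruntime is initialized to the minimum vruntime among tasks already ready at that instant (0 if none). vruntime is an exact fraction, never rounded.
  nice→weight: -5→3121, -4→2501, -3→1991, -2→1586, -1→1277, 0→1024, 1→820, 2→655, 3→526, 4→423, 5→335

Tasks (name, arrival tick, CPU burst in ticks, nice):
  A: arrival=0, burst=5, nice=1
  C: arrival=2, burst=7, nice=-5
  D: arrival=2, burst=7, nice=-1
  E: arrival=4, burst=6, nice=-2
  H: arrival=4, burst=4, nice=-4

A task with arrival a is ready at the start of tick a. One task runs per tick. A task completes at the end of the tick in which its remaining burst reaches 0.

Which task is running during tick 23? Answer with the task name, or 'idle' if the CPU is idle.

t=0: vr[A=0] → run A
t=1: vr[A=256/205] → run A
t=2: vr[A=512/205 C=512/205 D=512/205] → run A
t=3: vr[A=768/205 C=512/205 D=512/205] → run C
t=4: vr[A=768/205 C=1807872/639805 D=512/205 E=512/205 H=512/205] → run D
t=5: vr[A=768/205 C=1807872/639805 D=863744/261785 E=512/205 H=512/205] → run E
t=6: vr[A=768/205 C=1807872/639805 D=863744/261785 E=510976/162565 H=512/205] → run H
t=7: vr[A=768/205 C=1807872/639805 D=863744/261785 E=510976/162565 H=36352/12505] → run C
t=8: vr[A=768/205 C=2017792/639805 D=863744/261785 E=510976/162565 H=36352/12505] → run H
t=9: vr[A=768/205 C=2017792/639805 D=863744/261785 E=510976/162565 H=41472/12505] → run E
t=10: vr[A=768/205 C=2017792/639805 D=863744/261785 E=615936/162565 H=41472/12505] → run C
t=11: vr[A=768/205 C=2227712/639805 D=863744/261785 E=615936/162565 H=41472/12505] → run D
t=12: vr[A=768/205 C=2227712/639805 D=1073664/261785 E=615936/162565 H=41472/12505] → run H
t=13: vr[A=768/205 C=2227712/639805 D=1073664/261785 E=615936/162565 H=46592/12505] → run C
t=14: vr[A=768/205 C=2437632/639805 D=1073664/261785 E=615936/162565 H=46592/12505] → run H
t=15: vr[A=768/205 C=2437632/639805 D=1073664/261785 E=615936/162565] → run A
t=16: vr[A=1024/205 C=2437632/639805 D=1073664/261785 E=615936/162565] → run E
t=17: vr[A=1024/205 C=2437632/639805 D=1073664/261785 E=720896/162565] → run C
t=18: vr[A=1024/205 C=2647552/639805 D=1073664/261785 E=720896/162565] → run D
t=19: vr[A=1024/205 C=2647552/639805 D=1283584/261785 E=720896/162565] → run C
t=20: vr[A=1024/205 C=2857472/639805 D=1283584/261785 E=720896/162565] → run E
t=21: vr[A=1024/205 C=2857472/639805 D=1283584/261785 E=825856/162565] → run C
t=22: vr[A=1024/205 D=1283584/261785 E=825856/162565] → run D
t=23: vr[A=1024/205 D=1493504/261785 E=825856/162565] → run A
t=24: vr[D=1493504/261785 E=825856/162565] → run E
t=25: vr[D=1493504/261785 E=930816/162565] → run D
t=26: vr[D=1703424/261785 E=930816/162565] → run E
t=27: vr[D=1703424/261785] → run D
t=28: vr[D=1913344/261785] → run D
t=29: (idle)
t=30: (idle)
t=31: (idle)
t=32: (idle)

running at tick 23 = A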